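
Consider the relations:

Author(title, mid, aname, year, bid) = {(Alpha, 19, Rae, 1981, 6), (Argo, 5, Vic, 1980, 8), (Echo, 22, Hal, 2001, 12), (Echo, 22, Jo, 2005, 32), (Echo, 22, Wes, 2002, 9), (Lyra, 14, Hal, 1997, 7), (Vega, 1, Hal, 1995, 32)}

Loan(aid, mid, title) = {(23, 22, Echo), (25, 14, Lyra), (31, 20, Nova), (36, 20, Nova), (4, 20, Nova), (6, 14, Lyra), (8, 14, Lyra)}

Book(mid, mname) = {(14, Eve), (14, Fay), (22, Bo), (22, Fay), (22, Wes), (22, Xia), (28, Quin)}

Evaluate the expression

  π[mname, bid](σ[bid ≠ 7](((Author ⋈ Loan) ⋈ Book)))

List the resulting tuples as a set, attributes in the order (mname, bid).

{(Bo, 12), (Bo, 32), (Bo, 9), (Fay, 12), (Fay, 32), (Fay, 9), (Wes, 12), (Wes, 32), (Wes, 9), (Xia, 12), (Xia, 32), (Xia, 9)}

Joining Author and Loan on title, mid yields {(Echo, 22, Hal, 2001, 12, 23), (Echo, 22, Jo, 2005, 32, 23), (Echo, 22, Wes, 2002, 9, 23), (Lyra, 14, Hal, 1997, 7, 25), (Lyra, 14, Hal, 1997, 7, 6), (Lyra, 14, Hal, 1997, 7, 8)}.
Joining (Author ⋈ Loan) and Book on mid yields {(Echo, 22, Hal, 2001, 12, 23, Bo), (Echo, 22, Hal, 2001, 12, 23, Fay), (Echo, 22, Hal, 2001, 12, 23, Wes), (Echo, 22, Hal, 2001, 12, 23, Xia), (Echo, 22, Jo, 2005, 32, 23, Bo), (Echo, 22, Jo, 2005, 32, 23, Fay), (Echo, 22, Jo, 2005, 32, 23, Wes), (Echo, 22, Jo, 2005, 32, 23, Xia), (Echo, 22, Wes, 2002, 9, 23, Bo), (Echo, 22, Wes, 2002, 9, 23, Fay), (Echo, 22, Wes, 2002, 9, 23, Wes), (Echo, 22, Wes, 2002, 9, 23, Xia), (Lyra, 14, Hal, 1997, 7, 25, Eve), (Lyra, 14, Hal, 1997, 7, 25, Fay), (Lyra, 14, Hal, 1997, 7, 6, Eve), (Lyra, 14, Hal, 1997, 7, 6, Fay), (Lyra, 14, Hal, 1997, 7, 8, Eve), (Lyra, 14, Hal, 1997, 7, 8, Fay)}.
Selection bid ≠ 7: {(Echo, 22, Hal, 2001, 12, 23, Bo), (Echo, 22, Hal, 2001, 12, 23, Fay), (Echo, 22, Hal, 2001, 12, 23, Wes), (Echo, 22, Hal, 2001, 12, 23, Xia), (Echo, 22, Jo, 2005, 32, 23, Bo), (Echo, 22, Jo, 2005, 32, 23, Fay), (Echo, 22, Jo, 2005, 32, 23, Wes), (Echo, 22, Jo, 2005, 32, 23, Xia), (Echo, 22, Wes, 2002, 9, 23, Bo), (Echo, 22, Wes, 2002, 9, 23, Fay), (Echo, 22, Wes, 2002, 9, 23, Wes), (Echo, 22, Wes, 2002, 9, 23, Xia)}
π[mname, bid]: project onto (mname, bid) → {(Bo, 12), (Bo, 32), (Bo, 9), (Fay, 12), (Fay, 32), (Fay, 9), (Wes, 12), (Wes, 32), (Wes, 9), (Xia, 12), (Xia, 32), (Xia, 9)}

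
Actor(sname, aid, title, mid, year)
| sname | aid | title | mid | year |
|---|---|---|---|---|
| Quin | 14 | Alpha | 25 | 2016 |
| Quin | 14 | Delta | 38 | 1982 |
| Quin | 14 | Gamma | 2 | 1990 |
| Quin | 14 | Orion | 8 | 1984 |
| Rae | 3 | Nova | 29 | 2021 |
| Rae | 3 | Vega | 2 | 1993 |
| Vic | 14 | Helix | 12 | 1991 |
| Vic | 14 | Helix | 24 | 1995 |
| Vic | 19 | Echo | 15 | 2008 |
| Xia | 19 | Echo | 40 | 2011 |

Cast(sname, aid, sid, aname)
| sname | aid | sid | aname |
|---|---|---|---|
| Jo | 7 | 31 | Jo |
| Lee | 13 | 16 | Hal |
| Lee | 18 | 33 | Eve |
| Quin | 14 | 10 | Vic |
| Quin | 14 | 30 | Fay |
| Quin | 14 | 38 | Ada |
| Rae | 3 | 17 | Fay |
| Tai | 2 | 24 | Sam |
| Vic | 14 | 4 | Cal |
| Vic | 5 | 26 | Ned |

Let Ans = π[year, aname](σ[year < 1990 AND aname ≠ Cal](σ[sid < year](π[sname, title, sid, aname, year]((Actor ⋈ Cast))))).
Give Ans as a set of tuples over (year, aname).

{(1982, Ada), (1982, Fay), (1982, Vic), (1984, Ada), (1984, Fay), (1984, Vic)}

Joining Actor and Cast on sname, aid yields {(Quin, 14, Alpha, 25, 2016, 10, Vic), (Quin, 14, Alpha, 25, 2016, 30, Fay), (Quin, 14, Alpha, 25, 2016, 38, Ada), (Quin, 14, Delta, 38, 1982, 10, Vic), (Quin, 14, Delta, 38, 1982, 30, Fay), (Quin, 14, Delta, 38, 1982, 38, Ada), (Quin, 14, Gamma, 2, 1990, 10, Vic), (Quin, 14, Gamma, 2, 1990, 30, Fay), (Quin, 14, Gamma, 2, 1990, 38, Ada), (Quin, 14, Orion, 8, 1984, 10, Vic), (Quin, 14, Orion, 8, 1984, 30, Fay), (Quin, 14, Orion, 8, 1984, 38, Ada), (Rae, 3, Nova, 29, 2021, 17, Fay), (Rae, 3, Vega, 2, 1993, 17, Fay), (Vic, 14, Helix, 12, 1991, 4, Cal), (Vic, 14, Helix, 24, 1995, 4, Cal)}.
π_{sname, title, sid, aname, year} gives {(Quin, Alpha, 10, Vic, 2016), (Quin, Alpha, 30, Fay, 2016), (Quin, Alpha, 38, Ada, 2016), (Quin, Delta, 10, Vic, 1982), (Quin, Delta, 30, Fay, 1982), (Quin, Delta, 38, Ada, 1982), (Quin, Gamma, 10, Vic, 1990), (Quin, Gamma, 30, Fay, 1990), (Quin, Gamma, 38, Ada, 1990), (Quin, Orion, 10, Vic, 1984), (Quin, Orion, 30, Fay, 1984), (Quin, Orion, 38, Ada, 1984), (Rae, Nova, 17, Fay, 2021), (Rae, Vega, 17, Fay, 1993), (Vic, Helix, 4, Cal, 1991), (Vic, Helix, 4, Cal, 1995)}.
σ[sid < year]: keep tuples satisfying sid < year → {(Quin, Alpha, 10, Vic, 2016), (Quin, Alpha, 30, Fay, 2016), (Quin, Alpha, 38, Ada, 2016), (Quin, Delta, 10, Vic, 1982), (Quin, Delta, 30, Fay, 1982), (Quin, Delta, 38, Ada, 1982), (Quin, Gamma, 10, Vic, 1990), (Quin, Gamma, 30, Fay, 1990), (Quin, Gamma, 38, Ada, 1990), (Quin, Orion, 10, Vic, 1984), (Quin, Orion, 30, Fay, 1984), (Quin, Orion, 38, Ada, 1984), (Rae, Nova, 17, Fay, 2021), (Rae, Vega, 17, Fay, 1993), (Vic, Helix, 4, Cal, 1991), (Vic, Helix, 4, Cal, 1995)}
σ[year < 1990 AND aname ≠ Cal]: keep tuples satisfying year < 1990 AND aname ≠ Cal → {(Quin, Delta, 10, Vic, 1982), (Quin, Delta, 30, Fay, 1982), (Quin, Delta, 38, Ada, 1982), (Quin, Orion, 10, Vic, 1984), (Quin, Orion, 30, Fay, 1984), (Quin, Orion, 38, Ada, 1984)}
π_{year, aname} gives {(1982, Ada), (1982, Fay), (1982, Vic), (1984, Ada), (1984, Fay), (1984, Vic)}.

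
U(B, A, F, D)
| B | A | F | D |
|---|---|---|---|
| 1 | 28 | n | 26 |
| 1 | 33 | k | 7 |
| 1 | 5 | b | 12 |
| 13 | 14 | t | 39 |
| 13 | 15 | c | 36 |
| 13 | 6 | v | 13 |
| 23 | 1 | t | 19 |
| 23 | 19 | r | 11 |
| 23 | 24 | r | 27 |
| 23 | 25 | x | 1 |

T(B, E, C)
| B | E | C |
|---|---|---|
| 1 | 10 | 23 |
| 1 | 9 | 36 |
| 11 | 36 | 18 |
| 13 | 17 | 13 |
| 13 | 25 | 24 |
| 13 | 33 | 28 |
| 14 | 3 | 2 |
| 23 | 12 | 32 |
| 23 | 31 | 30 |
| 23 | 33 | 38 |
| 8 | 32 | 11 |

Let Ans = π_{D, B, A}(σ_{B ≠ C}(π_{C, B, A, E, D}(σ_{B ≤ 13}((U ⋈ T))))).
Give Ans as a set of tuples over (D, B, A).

{(12, 1, 5), (13, 13, 6), (26, 1, 28), (36, 13, 15), (39, 13, 14), (7, 1, 33)}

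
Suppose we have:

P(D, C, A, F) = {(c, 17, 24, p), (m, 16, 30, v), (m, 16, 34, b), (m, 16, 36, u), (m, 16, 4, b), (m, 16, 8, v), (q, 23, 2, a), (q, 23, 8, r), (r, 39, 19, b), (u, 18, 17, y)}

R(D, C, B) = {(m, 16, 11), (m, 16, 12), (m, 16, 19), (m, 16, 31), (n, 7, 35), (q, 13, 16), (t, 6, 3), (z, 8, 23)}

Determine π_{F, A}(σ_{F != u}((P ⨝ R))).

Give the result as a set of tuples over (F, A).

{(b, 34), (b, 4), (v, 30), (v, 8)}

Joining P and R on D, C yields {(m, 16, 30, v, 11), (m, 16, 30, v, 12), (m, 16, 30, v, 19), (m, 16, 30, v, 31), (m, 16, 34, b, 11), (m, 16, 34, b, 12), (m, 16, 34, b, 19), (m, 16, 34, b, 31), (m, 16, 36, u, 11), (m, 16, 36, u, 12), (m, 16, 36, u, 19), (m, 16, 36, u, 31), (m, 16, 4, b, 11), (m, 16, 4, b, 12), (m, 16, 4, b, 19), (m, 16, 4, b, 31), (m, 16, 8, v, 11), (m, 16, 8, v, 12), (m, 16, 8, v, 19), (m, 16, 8, v, 31)}.
Apply σ_{F != u}; surviving tuples: {(m, 16, 30, v, 11), (m, 16, 30, v, 12), (m, 16, 30, v, 19), (m, 16, 30, v, 31), (m, 16, 34, b, 11), (m, 16, 34, b, 12), (m, 16, 34, b, 19), (m, 16, 34, b, 31), (m, 16, 4, b, 11), (m, 16, 4, b, 12), (m, 16, 4, b, 19), (m, 16, 4, b, 31), (m, 16, 8, v, 11), (m, 16, 8, v, 12), (m, 16, 8, v, 19), (m, 16, 8, v, 31)}
π[F, A]: project onto (F, A) (12 duplicate(s) eliminated) → {(b, 34), (b, 4), (v, 30), (v, 8)}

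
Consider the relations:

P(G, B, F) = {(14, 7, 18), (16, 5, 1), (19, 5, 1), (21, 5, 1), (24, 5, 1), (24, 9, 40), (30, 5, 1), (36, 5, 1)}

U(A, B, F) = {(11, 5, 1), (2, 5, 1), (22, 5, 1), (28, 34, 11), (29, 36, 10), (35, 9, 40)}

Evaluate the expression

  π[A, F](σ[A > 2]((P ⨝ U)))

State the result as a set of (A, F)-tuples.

Joining P and U on B, F yields {(16, 5, 1, 11), (16, 5, 1, 2), (16, 5, 1, 22), (19, 5, 1, 11), (19, 5, 1, 2), (19, 5, 1, 22), (21, 5, 1, 11), (21, 5, 1, 2), (21, 5, 1, 22), (24, 5, 1, 11), (24, 5, 1, 2), (24, 5, 1, 22), (24, 9, 40, 35), (30, 5, 1, 11), (30, 5, 1, 2), (30, 5, 1, 22), (36, 5, 1, 11), (36, 5, 1, 2), (36, 5, 1, 22)}.
Selection A > 2: {(16, 5, 1, 11), (16, 5, 1, 22), (19, 5, 1, 11), (19, 5, 1, 22), (21, 5, 1, 11), (21, 5, 1, 22), (24, 5, 1, 11), (24, 5, 1, 22), (24, 9, 40, 35), (30, 5, 1, 11), (30, 5, 1, 22), (36, 5, 1, 11), (36, 5, 1, 22)}
π[A, F]: project onto (A, F) (10 duplicate(s) eliminated) → {(11, 1), (22, 1), (35, 40)}

{(11, 1), (22, 1), (35, 40)}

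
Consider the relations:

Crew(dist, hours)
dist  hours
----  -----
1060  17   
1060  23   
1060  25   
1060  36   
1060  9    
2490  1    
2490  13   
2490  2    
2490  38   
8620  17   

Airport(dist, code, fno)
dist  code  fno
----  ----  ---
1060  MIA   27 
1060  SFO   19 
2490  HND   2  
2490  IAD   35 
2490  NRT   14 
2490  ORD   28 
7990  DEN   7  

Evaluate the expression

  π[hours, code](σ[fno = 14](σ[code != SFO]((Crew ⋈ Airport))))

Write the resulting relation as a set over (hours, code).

{(1, NRT), (13, NRT), (2, NRT), (38, NRT)}

Natural join on dist: {(1060, 17, MIA, 27), (1060, 17, SFO, 19), (1060, 23, MIA, 27), (1060, 23, SFO, 19), (1060, 25, MIA, 27), (1060, 25, SFO, 19), (1060, 36, MIA, 27), (1060, 36, SFO, 19), (1060, 9, MIA, 27), (1060, 9, SFO, 19), (2490, 1, HND, 2), (2490, 1, IAD, 35), (2490, 1, NRT, 14), (2490, 1, ORD, 28), (2490, 13, HND, 2), (2490, 13, IAD, 35), (2490, 13, NRT, 14), (2490, 13, ORD, 28), (2490, 2, HND, 2), (2490, 2, IAD, 35), (2490, 2, NRT, 14), (2490, 2, ORD, 28), (2490, 38, HND, 2), (2490, 38, IAD, 35), (2490, 38, NRT, 14), (2490, 38, ORD, 28)}
Filtering on code != SFO leaves {(1060, 17, MIA, 27), (1060, 23, MIA, 27), (1060, 25, MIA, 27), (1060, 36, MIA, 27), (1060, 9, MIA, 27), (2490, 1, HND, 2), (2490, 1, IAD, 35), (2490, 1, NRT, 14), (2490, 1, ORD, 28), (2490, 13, HND, 2), (2490, 13, IAD, 35), (2490, 13, NRT, 14), (2490, 13, ORD, 28), (2490, 2, HND, 2), (2490, 2, IAD, 35), (2490, 2, NRT, 14), (2490, 2, ORD, 28), (2490, 38, HND, 2), (2490, 38, IAD, 35), (2490, 38, NRT, 14), (2490, 38, ORD, 28)}.
Filtering on fno = 14 leaves {(2490, 1, NRT, 14), (2490, 13, NRT, 14), (2490, 2, NRT, 14), (2490, 38, NRT, 14)}.
Projecting to hours, code: {(1, NRT), (13, NRT), (2, NRT), (38, NRT)}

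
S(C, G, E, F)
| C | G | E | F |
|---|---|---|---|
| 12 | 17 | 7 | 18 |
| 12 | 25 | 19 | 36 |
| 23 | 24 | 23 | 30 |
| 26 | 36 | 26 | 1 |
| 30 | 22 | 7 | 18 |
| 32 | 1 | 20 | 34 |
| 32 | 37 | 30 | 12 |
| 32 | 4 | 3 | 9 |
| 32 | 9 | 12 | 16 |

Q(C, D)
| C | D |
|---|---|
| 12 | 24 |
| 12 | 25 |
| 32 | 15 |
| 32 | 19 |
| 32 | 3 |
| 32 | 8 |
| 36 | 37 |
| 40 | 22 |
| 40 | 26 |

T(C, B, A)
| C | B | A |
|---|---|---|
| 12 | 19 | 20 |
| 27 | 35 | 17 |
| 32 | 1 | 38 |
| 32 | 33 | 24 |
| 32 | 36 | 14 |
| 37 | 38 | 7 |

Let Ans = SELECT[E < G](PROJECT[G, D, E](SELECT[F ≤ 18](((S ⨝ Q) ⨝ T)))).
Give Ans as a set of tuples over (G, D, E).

Natural join on C: {(12, 17, 7, 18, 24), (12, 17, 7, 18, 25), (12, 25, 19, 36, 24), (12, 25, 19, 36, 25), (32, 1, 20, 34, 15), (32, 1, 20, 34, 19), (32, 1, 20, 34, 3), (32, 1, 20, 34, 8), (32, 37, 30, 12, 15), (32, 37, 30, 12, 19), (32, 37, 30, 12, 3), (32, 37, 30, 12, 8), (32, 4, 3, 9, 15), (32, 4, 3, 9, 19), (32, 4, 3, 9, 3), (32, 4, 3, 9, 8), (32, 9, 12, 16, 15), (32, 9, 12, 16, 19), (32, 9, 12, 16, 3), (32, 9, 12, 16, 8)}
Natural join on C: {(12, 17, 7, 18, 24, 19, 20), (12, 17, 7, 18, 25, 19, 20), (12, 25, 19, 36, 24, 19, 20), (12, 25, 19, 36, 25, 19, 20), (32, 1, 20, 34, 15, 1, 38), (32, 1, 20, 34, 15, 33, 24), (32, 1, 20, 34, 15, 36, 14), (32, 1, 20, 34, 19, 1, 38), (32, 1, 20, 34, 19, 33, 24), (32, 1, 20, 34, 19, 36, 14), (32, 1, 20, 34, 3, 1, 38), (32, 1, 20, 34, 3, 33, 24), (32, 1, 20, 34, 3, 36, 14), (32, 1, 20, 34, 8, 1, 38), (32, 1, 20, 34, 8, 33, 24), (32, 1, 20, 34, 8, 36, 14), (32, 37, 30, 12, 15, 1, 38), (32, 37, 30, 12, 15, 33, 24), (32, 37, 30, 12, 15, 36, 14), (32, 37, 30, 12, 19, 1, 38), (32, 37, 30, 12, 19, 33, 24), (32, 37, 30, 12, 19, 36, 14), (32, 37, 30, 12, 3, 1, 38), (32, 37, 30, 12, 3, 33, 24), (32, 37, 30, 12, 3, 36, 14), (32, 37, 30, 12, 8, 1, 38), (32, 37, 30, 12, 8, 33, 24), (32, 37, 30, 12, 8, 36, 14), (32, 4, 3, 9, 15, 1, 38), (32, 4, 3, 9, 15, 33, 24), (32, 4, 3, 9, 15, 36, 14), (32, 4, 3, 9, 19, 1, 38), (32, 4, 3, 9, 19, 33, 24), (32, 4, 3, 9, 19, 36, 14), (32, 4, 3, 9, 3, 1, 38), (32, 4, 3, 9, 3, 33, 24), (32, 4, 3, 9, 3, 36, 14), (32, 4, 3, 9, 8, 1, 38), (32, 4, 3, 9, 8, 33, 24), (32, 4, 3, 9, 8, 36, 14), (32, 9, 12, 16, 15, 1, 38), (32, 9, 12, 16, 15, 33, 24), (32, 9, 12, 16, 15, 36, 14), (32, 9, 12, 16, 19, 1, 38), (32, 9, 12, 16, 19, 33, 24), (32, 9, 12, 16, 19, 36, 14), (32, 9, 12, 16, 3, 1, 38), (32, 9, 12, 16, 3, 33, 24), (32, 9, 12, 16, 3, 36, 14), (32, 9, 12, 16, 8, 1, 38), (32, 9, 12, 16, 8, 33, 24), (32, 9, 12, 16, 8, 36, 14)}
σ[F ≤ 18]: keep tuples satisfying F ≤ 18 → {(12, 17, 7, 18, 24, 19, 20), (12, 17, 7, 18, 25, 19, 20), (32, 37, 30, 12, 15, 1, 38), (32, 37, 30, 12, 15, 33, 24), (32, 37, 30, 12, 15, 36, 14), (32, 37, 30, 12, 19, 1, 38), (32, 37, 30, 12, 19, 33, 24), (32, 37, 30, 12, 19, 36, 14), (32, 37, 30, 12, 3, 1, 38), (32, 37, 30, 12, 3, 33, 24), (32, 37, 30, 12, 3, 36, 14), (32, 37, 30, 12, 8, 1, 38), (32, 37, 30, 12, 8, 33, 24), (32, 37, 30, 12, 8, 36, 14), (32, 4, 3, 9, 15, 1, 38), (32, 4, 3, 9, 15, 33, 24), (32, 4, 3, 9, 15, 36, 14), (32, 4, 3, 9, 19, 1, 38), (32, 4, 3, 9, 19, 33, 24), (32, 4, 3, 9, 19, 36, 14), (32, 4, 3, 9, 3, 1, 38), (32, 4, 3, 9, 3, 33, 24), (32, 4, 3, 9, 3, 36, 14), (32, 4, 3, 9, 8, 1, 38), (32, 4, 3, 9, 8, 33, 24), (32, 4, 3, 9, 8, 36, 14), (32, 9, 12, 16, 15, 1, 38), (32, 9, 12, 16, 15, 33, 24), (32, 9, 12, 16, 15, 36, 14), (32, 9, 12, 16, 19, 1, 38), (32, 9, 12, 16, 19, 33, 24), (32, 9, 12, 16, 19, 36, 14), (32, 9, 12, 16, 3, 1, 38), (32, 9, 12, 16, 3, 33, 24), (32, 9, 12, 16, 3, 36, 14), (32, 9, 12, 16, 8, 1, 38), (32, 9, 12, 16, 8, 33, 24), (32, 9, 12, 16, 8, 36, 14)}
π_{G, D, E} gives {(17, 24, 7), (17, 25, 7), (37, 15, 30), (37, 19, 30), (37, 3, 30), (37, 8, 30), (4, 15, 3), (4, 19, 3), (4, 3, 3), (4, 8, 3), (9, 15, 12), (9, 19, 12), (9, 3, 12), (9, 8, 12)} (24 duplicate(s) eliminated).
σ[E < G]: keep tuples satisfying E < G → {(17, 24, 7), (17, 25, 7), (37, 15, 30), (37, 19, 30), (37, 3, 30), (37, 8, 30), (4, 15, 3), (4, 19, 3), (4, 3, 3), (4, 8, 3)}

{(17, 24, 7), (17, 25, 7), (37, 15, 30), (37, 19, 30), (37, 3, 30), (37, 8, 30), (4, 15, 3), (4, 19, 3), (4, 3, 3), (4, 8, 3)}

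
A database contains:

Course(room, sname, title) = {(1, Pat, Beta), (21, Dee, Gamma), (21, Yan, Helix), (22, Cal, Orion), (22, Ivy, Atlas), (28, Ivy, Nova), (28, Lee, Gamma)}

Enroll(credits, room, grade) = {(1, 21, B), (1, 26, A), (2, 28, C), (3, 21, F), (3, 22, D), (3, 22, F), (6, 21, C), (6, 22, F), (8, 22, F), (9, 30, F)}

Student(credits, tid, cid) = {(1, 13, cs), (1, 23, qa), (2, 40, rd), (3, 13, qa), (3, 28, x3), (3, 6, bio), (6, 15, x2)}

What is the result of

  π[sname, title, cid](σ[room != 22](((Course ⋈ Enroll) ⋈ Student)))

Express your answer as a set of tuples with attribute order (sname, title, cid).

{(Dee, Gamma, bio), (Dee, Gamma, cs), (Dee, Gamma, qa), (Dee, Gamma, x2), (Dee, Gamma, x3), (Ivy, Nova, rd), (Lee, Gamma, rd), (Yan, Helix, bio), (Yan, Helix, cs), (Yan, Helix, qa), (Yan, Helix, x2), (Yan, Helix, x3)}

Course ⋈ Enroll (natural join on room): {(21, Dee, Gamma, 1, B), (21, Dee, Gamma, 3, F), (21, Dee, Gamma, 6, C), (21, Yan, Helix, 1, B), (21, Yan, Helix, 3, F), (21, Yan, Helix, 6, C), (22, Cal, Orion, 3, D), (22, Cal, Orion, 3, F), (22, Cal, Orion, 6, F), (22, Cal, Orion, 8, F), (22, Ivy, Atlas, 3, D), (22, Ivy, Atlas, 3, F), (22, Ivy, Atlas, 6, F), (22, Ivy, Atlas, 8, F), (28, Ivy, Nova, 2, C), (28, Lee, Gamma, 2, C)}
(Course ⋈ Enroll) ⋈ Student (natural join on credits): {(21, Dee, Gamma, 1, B, 13, cs), (21, Dee, Gamma, 1, B, 23, qa), (21, Dee, Gamma, 3, F, 13, qa), (21, Dee, Gamma, 3, F, 28, x3), (21, Dee, Gamma, 3, F, 6, bio), (21, Dee, Gamma, 6, C, 15, x2), (21, Yan, Helix, 1, B, 13, cs), (21, Yan, Helix, 1, B, 23, qa), (21, Yan, Helix, 3, F, 13, qa), (21, Yan, Helix, 3, F, 28, x3), (21, Yan, Helix, 3, F, 6, bio), (21, Yan, Helix, 6, C, 15, x2), (22, Cal, Orion, 3, D, 13, qa), (22, Cal, Orion, 3, D, 28, x3), (22, Cal, Orion, 3, D, 6, bio), (22, Cal, Orion, 3, F, 13, qa), (22, Cal, Orion, 3, F, 28, x3), (22, Cal, Orion, 3, F, 6, bio), (22, Cal, Orion, 6, F, 15, x2), (22, Ivy, Atlas, 3, D, 13, qa), (22, Ivy, Atlas, 3, D, 28, x3), (22, Ivy, Atlas, 3, D, 6, bio), (22, Ivy, Atlas, 3, F, 13, qa), (22, Ivy, Atlas, 3, F, 28, x3), (22, Ivy, Atlas, 3, F, 6, bio), (22, Ivy, Atlas, 6, F, 15, x2), (28, Ivy, Nova, 2, C, 40, rd), (28, Lee, Gamma, 2, C, 40, rd)}
σ[room != 22]: keep tuples satisfying room != 22 → {(21, Dee, Gamma, 1, B, 13, cs), (21, Dee, Gamma, 1, B, 23, qa), (21, Dee, Gamma, 3, F, 13, qa), (21, Dee, Gamma, 3, F, 28, x3), (21, Dee, Gamma, 3, F, 6, bio), (21, Dee, Gamma, 6, C, 15, x2), (21, Yan, Helix, 1, B, 13, cs), (21, Yan, Helix, 1, B, 23, qa), (21, Yan, Helix, 3, F, 13, qa), (21, Yan, Helix, 3, F, 28, x3), (21, Yan, Helix, 3, F, 6, bio), (21, Yan, Helix, 6, C, 15, x2), (28, Ivy, Nova, 2, C, 40, rd), (28, Lee, Gamma, 2, C, 40, rd)}
π[sname, title, cid]: project onto (sname, title, cid) (2 duplicate(s) eliminated) → {(Dee, Gamma, bio), (Dee, Gamma, cs), (Dee, Gamma, qa), (Dee, Gamma, x2), (Dee, Gamma, x3), (Ivy, Nova, rd), (Lee, Gamma, rd), (Yan, Helix, bio), (Yan, Helix, cs), (Yan, Helix, qa), (Yan, Helix, x2), (Yan, Helix, x3)}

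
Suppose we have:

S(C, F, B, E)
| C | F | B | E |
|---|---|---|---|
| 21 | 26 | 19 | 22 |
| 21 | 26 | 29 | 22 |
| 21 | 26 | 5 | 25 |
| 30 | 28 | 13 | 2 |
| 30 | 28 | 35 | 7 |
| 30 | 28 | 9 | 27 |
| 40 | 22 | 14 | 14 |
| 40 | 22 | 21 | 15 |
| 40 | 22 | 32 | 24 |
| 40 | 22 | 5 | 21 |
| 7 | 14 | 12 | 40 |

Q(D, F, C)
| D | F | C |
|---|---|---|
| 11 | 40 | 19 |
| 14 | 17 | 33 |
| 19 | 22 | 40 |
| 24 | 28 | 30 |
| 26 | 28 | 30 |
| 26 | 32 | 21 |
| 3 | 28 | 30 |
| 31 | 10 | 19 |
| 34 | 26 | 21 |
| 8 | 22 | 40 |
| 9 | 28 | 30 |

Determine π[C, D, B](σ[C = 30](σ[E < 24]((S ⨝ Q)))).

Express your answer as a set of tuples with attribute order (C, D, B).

{(30, 24, 13), (30, 24, 35), (30, 26, 13), (30, 26, 35), (30, 3, 13), (30, 3, 35), (30, 9, 13), (30, 9, 35)}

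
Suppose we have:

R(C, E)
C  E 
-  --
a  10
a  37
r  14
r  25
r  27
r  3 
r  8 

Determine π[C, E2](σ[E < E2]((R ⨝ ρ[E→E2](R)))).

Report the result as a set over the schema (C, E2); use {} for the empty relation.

ρ[E→E2]: schema becomes (C, E2); tuples unchanged.
R ⋈ ρ[E→E2](R) (natural join on C): {(a, 10, 10), (a, 10, 37), (a, 37, 10), (a, 37, 37), (r, 14, 14), (r, 14, 25), (r, 14, 27), (r, 14, 3), (r, 14, 8), (r, 25, 14), (r, 25, 25), (r, 25, 27), (r, 25, 3), (r, 25, 8), (r, 27, 14), (r, 27, 25), (r, 27, 27), (r, 27, 3), (r, 27, 8), (r, 3, 14), (r, 3, 25), (r, 3, 27), (r, 3, 3), (r, 3, 8), (r, 8, 14), (r, 8, 25), (r, 8, 27), (r, 8, 3), (r, 8, 8)}
Apply σ_{E < E2}; surviving tuples: {(a, 10, 37), (r, 14, 25), (r, 14, 27), (r, 25, 27), (r, 3, 14), (r, 3, 25), (r, 3, 27), (r, 3, 8), (r, 8, 14), (r, 8, 25), (r, 8, 27)}
π_{C, E2} gives {(a, 37), (r, 14), (r, 25), (r, 27), (r, 8)} (6 duplicate(s) eliminated).

{(a, 37), (r, 14), (r, 25), (r, 27), (r, 8)}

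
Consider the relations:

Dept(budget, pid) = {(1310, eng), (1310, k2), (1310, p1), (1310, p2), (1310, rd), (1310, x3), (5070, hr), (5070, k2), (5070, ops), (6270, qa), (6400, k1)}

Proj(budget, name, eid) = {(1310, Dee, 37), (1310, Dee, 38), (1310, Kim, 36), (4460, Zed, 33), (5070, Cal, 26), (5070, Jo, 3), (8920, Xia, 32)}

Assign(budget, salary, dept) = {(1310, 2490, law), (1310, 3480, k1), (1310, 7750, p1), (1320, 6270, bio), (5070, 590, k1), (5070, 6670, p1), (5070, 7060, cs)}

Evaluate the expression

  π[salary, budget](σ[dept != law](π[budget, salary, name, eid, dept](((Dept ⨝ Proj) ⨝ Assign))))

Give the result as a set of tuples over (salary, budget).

Joining Dept and Proj on budget yields {(1310, eng, Dee, 37), (1310, eng, Dee, 38), (1310, eng, Kim, 36), (1310, k2, Dee, 37), (1310, k2, Dee, 38), (1310, k2, Kim, 36), (1310, p1, Dee, 37), (1310, p1, Dee, 38), (1310, p1, Kim, 36), (1310, p2, Dee, 37), (1310, p2, Dee, 38), (1310, p2, Kim, 36), (1310, rd, Dee, 37), (1310, rd, Dee, 38), (1310, rd, Kim, 36), (1310, x3, Dee, 37), (1310, x3, Dee, 38), (1310, x3, Kim, 36), (5070, hr, Cal, 26), (5070, hr, Jo, 3), (5070, k2, Cal, 26), (5070, k2, Jo, 3), (5070, ops, Cal, 26), (5070, ops, Jo, 3)}.
Joining (Dept ⨝ Proj) and Assign on budget yields {(1310, eng, Dee, 37, 2490, law), (1310, eng, Dee, 37, 3480, k1), (1310, eng, Dee, 37, 7750, p1), (1310, eng, Dee, 38, 2490, law), (1310, eng, Dee, 38, 3480, k1), (1310, eng, Dee, 38, 7750, p1), (1310, eng, Kim, 36, 2490, law), (1310, eng, Kim, 36, 3480, k1), (1310, eng, Kim, 36, 7750, p1), (1310, k2, Dee, 37, 2490, law), (1310, k2, Dee, 37, 3480, k1), (1310, k2, Dee, 37, 7750, p1), (1310, k2, Dee, 38, 2490, law), (1310, k2, Dee, 38, 3480, k1), (1310, k2, Dee, 38, 7750, p1), (1310, k2, Kim, 36, 2490, law), (1310, k2, Kim, 36, 3480, k1), (1310, k2, Kim, 36, 7750, p1), (1310, p1, Dee, 37, 2490, law), (1310, p1, Dee, 37, 3480, k1), (1310, p1, Dee, 37, 7750, p1), (1310, p1, Dee, 38, 2490, law), (1310, p1, Dee, 38, 3480, k1), (1310, p1, Dee, 38, 7750, p1), (1310, p1, Kim, 36, 2490, law), (1310, p1, Kim, 36, 3480, k1), (1310, p1, Kim, 36, 7750, p1), (1310, p2, Dee, 37, 2490, law), (1310, p2, Dee, 37, 3480, k1), (1310, p2, Dee, 37, 7750, p1), (1310, p2, Dee, 38, 2490, law), (1310, p2, Dee, 38, 3480, k1), (1310, p2, Dee, 38, 7750, p1), (1310, p2, Kim, 36, 2490, law), (1310, p2, Kim, 36, 3480, k1), (1310, p2, Kim, 36, 7750, p1), (1310, rd, Dee, 37, 2490, law), (1310, rd, Dee, 37, 3480, k1), (1310, rd, Dee, 37, 7750, p1), (1310, rd, Dee, 38, 2490, law), (1310, rd, Dee, 38, 3480, k1), (1310, rd, Dee, 38, 7750, p1), (1310, rd, Kim, 36, 2490, law), (1310, rd, Kim, 36, 3480, k1), (1310, rd, Kim, 36, 7750, p1), (1310, x3, Dee, 37, 2490, law), (1310, x3, Dee, 37, 3480, k1), (1310, x3, Dee, 37, 7750, p1), (1310, x3, Dee, 38, 2490, law), (1310, x3, Dee, 38, 3480, k1), (1310, x3, Dee, 38, 7750, p1), (1310, x3, Kim, 36, 2490, law), (1310, x3, Kim, 36, 3480, k1), (1310, x3, Kim, 36, 7750, p1), (5070, hr, Cal, 26, 590, k1), (5070, hr, Cal, 26, 6670, p1), (5070, hr, Cal, 26, 7060, cs), (5070, hr, Jo, 3, 590, k1), (5070, hr, Jo, 3, 6670, p1), (5070, hr, Jo, 3, 7060, cs), (5070, k2, Cal, 26, 590, k1), (5070, k2, Cal, 26, 6670, p1), (5070, k2, Cal, 26, 7060, cs), (5070, k2, Jo, 3, 590, k1), (5070, k2, Jo, 3, 6670, p1), (5070, k2, Jo, 3, 7060, cs), (5070, ops, Cal, 26, 590, k1), (5070, ops, Cal, 26, 6670, p1), (5070, ops, Cal, 26, 7060, cs), (5070, ops, Jo, 3, 590, k1), (5070, ops, Jo, 3, 6670, p1), (5070, ops, Jo, 3, 7060, cs)}.
Keep only column(s) budget, salary, name, eid, dept (57 duplicate(s) eliminated): {(1310, 2490, Dee, 37, law), (1310, 2490, Dee, 38, law), (1310, 2490, Kim, 36, law), (1310, 3480, Dee, 37, k1), (1310, 3480, Dee, 38, k1), (1310, 3480, Kim, 36, k1), (1310, 7750, Dee, 37, p1), (1310, 7750, Dee, 38, p1), (1310, 7750, Kim, 36, p1), (5070, 590, Cal, 26, k1), (5070, 590, Jo, 3, k1), (5070, 6670, Cal, 26, p1), (5070, 6670, Jo, 3, p1), (5070, 7060, Cal, 26, cs), (5070, 7060, Jo, 3, cs)}
Apply σ_{dept != law}; surviving tuples: {(1310, 3480, Dee, 37, k1), (1310, 3480, Dee, 38, k1), (1310, 3480, Kim, 36, k1), (1310, 7750, Dee, 37, p1), (1310, 7750, Dee, 38, p1), (1310, 7750, Kim, 36, p1), (5070, 590, Cal, 26, k1), (5070, 590, Jo, 3, k1), (5070, 6670, Cal, 26, p1), (5070, 6670, Jo, 3, p1), (5070, 7060, Cal, 26, cs), (5070, 7060, Jo, 3, cs)}
Keep only column(s) salary, budget (7 duplicate(s) eliminated): {(3480, 1310), (590, 5070), (6670, 5070), (7060, 5070), (7750, 1310)}

{(3480, 1310), (590, 5070), (6670, 5070), (7060, 5070), (7750, 1310)}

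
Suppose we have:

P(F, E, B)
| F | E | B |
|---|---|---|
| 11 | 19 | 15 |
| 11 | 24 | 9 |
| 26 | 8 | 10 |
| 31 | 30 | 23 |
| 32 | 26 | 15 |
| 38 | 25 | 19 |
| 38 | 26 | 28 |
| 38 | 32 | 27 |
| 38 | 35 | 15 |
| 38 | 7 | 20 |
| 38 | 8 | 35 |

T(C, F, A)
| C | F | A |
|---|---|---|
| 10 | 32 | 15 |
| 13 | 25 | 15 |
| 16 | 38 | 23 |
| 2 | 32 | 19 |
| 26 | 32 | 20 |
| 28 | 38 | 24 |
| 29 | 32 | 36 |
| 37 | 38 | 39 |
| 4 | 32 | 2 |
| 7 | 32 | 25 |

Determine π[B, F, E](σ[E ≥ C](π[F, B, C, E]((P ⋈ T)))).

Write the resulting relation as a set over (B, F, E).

{(15, 32, 26), (15, 38, 35), (19, 38, 25), (27, 38, 32), (28, 38, 26)}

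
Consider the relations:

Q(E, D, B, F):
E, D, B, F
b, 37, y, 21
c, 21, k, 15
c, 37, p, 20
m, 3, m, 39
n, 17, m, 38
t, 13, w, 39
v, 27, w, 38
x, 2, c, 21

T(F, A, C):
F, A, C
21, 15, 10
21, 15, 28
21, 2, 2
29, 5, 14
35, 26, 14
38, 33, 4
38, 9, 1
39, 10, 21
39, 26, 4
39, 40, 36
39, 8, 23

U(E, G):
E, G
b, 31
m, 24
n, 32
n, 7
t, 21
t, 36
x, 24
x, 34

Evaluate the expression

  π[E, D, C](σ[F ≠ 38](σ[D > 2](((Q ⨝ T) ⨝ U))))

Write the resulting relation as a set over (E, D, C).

{(b, 37, 10), (b, 37, 2), (b, 37, 28), (m, 3, 21), (m, 3, 23), (m, 3, 36), (m, 3, 4), (t, 13, 21), (t, 13, 23), (t, 13, 36), (t, 13, 4)}

Q ⋈ T (natural join on F): {(b, 37, y, 21, 15, 10), (b, 37, y, 21, 15, 28), (b, 37, y, 21, 2, 2), (m, 3, m, 39, 10, 21), (m, 3, m, 39, 26, 4), (m, 3, m, 39, 40, 36), (m, 3, m, 39, 8, 23), (n, 17, m, 38, 33, 4), (n, 17, m, 38, 9, 1), (t, 13, w, 39, 10, 21), (t, 13, w, 39, 26, 4), (t, 13, w, 39, 40, 36), (t, 13, w, 39, 8, 23), (v, 27, w, 38, 33, 4), (v, 27, w, 38, 9, 1), (x, 2, c, 21, 15, 10), (x, 2, c, 21, 15, 28), (x, 2, c, 21, 2, 2)}
(Q ⨝ T) ⋈ U (natural join on E): {(b, 37, y, 21, 15, 10, 31), (b, 37, y, 21, 15, 28, 31), (b, 37, y, 21, 2, 2, 31), (m, 3, m, 39, 10, 21, 24), (m, 3, m, 39, 26, 4, 24), (m, 3, m, 39, 40, 36, 24), (m, 3, m, 39, 8, 23, 24), (n, 17, m, 38, 33, 4, 32), (n, 17, m, 38, 33, 4, 7), (n, 17, m, 38, 9, 1, 32), (n, 17, m, 38, 9, 1, 7), (t, 13, w, 39, 10, 21, 21), (t, 13, w, 39, 10, 21, 36), (t, 13, w, 39, 26, 4, 21), (t, 13, w, 39, 26, 4, 36), (t, 13, w, 39, 40, 36, 21), (t, 13, w, 39, 40, 36, 36), (t, 13, w, 39, 8, 23, 21), (t, 13, w, 39, 8, 23, 36), (x, 2, c, 21, 15, 10, 24), (x, 2, c, 21, 15, 10, 34), (x, 2, c, 21, 15, 28, 24), (x, 2, c, 21, 15, 28, 34), (x, 2, c, 21, 2, 2, 24), (x, 2, c, 21, 2, 2, 34)}
Filtering on D > 2 leaves {(b, 37, y, 21, 15, 10, 31), (b, 37, y, 21, 15, 28, 31), (b, 37, y, 21, 2, 2, 31), (m, 3, m, 39, 10, 21, 24), (m, 3, m, 39, 26, 4, 24), (m, 3, m, 39, 40, 36, 24), (m, 3, m, 39, 8, 23, 24), (n, 17, m, 38, 33, 4, 32), (n, 17, m, 38, 33, 4, 7), (n, 17, m, 38, 9, 1, 32), (n, 17, m, 38, 9, 1, 7), (t, 13, w, 39, 10, 21, 21), (t, 13, w, 39, 10, 21, 36), (t, 13, w, 39, 26, 4, 21), (t, 13, w, 39, 26, 4, 36), (t, 13, w, 39, 40, 36, 21), (t, 13, w, 39, 40, 36, 36), (t, 13, w, 39, 8, 23, 21), (t, 13, w, 39, 8, 23, 36)}.
Filtering on F ≠ 38 leaves {(b, 37, y, 21, 15, 10, 31), (b, 37, y, 21, 15, 28, 31), (b, 37, y, 21, 2, 2, 31), (m, 3, m, 39, 10, 21, 24), (m, 3, m, 39, 26, 4, 24), (m, 3, m, 39, 40, 36, 24), (m, 3, m, 39, 8, 23, 24), (t, 13, w, 39, 10, 21, 21), (t, 13, w, 39, 10, 21, 36), (t, 13, w, 39, 26, 4, 21), (t, 13, w, 39, 26, 4, 36), (t, 13, w, 39, 40, 36, 21), (t, 13, w, 39, 40, 36, 36), (t, 13, w, 39, 8, 23, 21), (t, 13, w, 39, 8, 23, 36)}.
Projecting to E, D, C (4 duplicate(s) eliminated): {(b, 37, 10), (b, 37, 2), (b, 37, 28), (m, 3, 21), (m, 3, 23), (m, 3, 36), (m, 3, 4), (t, 13, 21), (t, 13, 23), (t, 13, 36), (t, 13, 4)}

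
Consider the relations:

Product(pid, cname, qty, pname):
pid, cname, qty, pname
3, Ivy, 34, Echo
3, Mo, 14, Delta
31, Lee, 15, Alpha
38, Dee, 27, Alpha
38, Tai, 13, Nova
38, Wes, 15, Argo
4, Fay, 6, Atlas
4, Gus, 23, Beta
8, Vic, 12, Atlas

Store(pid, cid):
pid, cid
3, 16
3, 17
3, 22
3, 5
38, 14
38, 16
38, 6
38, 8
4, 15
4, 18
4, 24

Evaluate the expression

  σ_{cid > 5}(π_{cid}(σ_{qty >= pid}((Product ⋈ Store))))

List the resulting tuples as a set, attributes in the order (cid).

{15, 16, 17, 18, 22, 24}

Product ⋈ Store (natural join on pid): {(3, Ivy, 34, Echo, 16), (3, Ivy, 34, Echo, 17), (3, Ivy, 34, Echo, 22), (3, Ivy, 34, Echo, 5), (3, Mo, 14, Delta, 16), (3, Mo, 14, Delta, 17), (3, Mo, 14, Delta, 22), (3, Mo, 14, Delta, 5), (38, Dee, 27, Alpha, 14), (38, Dee, 27, Alpha, 16), (38, Dee, 27, Alpha, 6), (38, Dee, 27, Alpha, 8), (38, Tai, 13, Nova, 14), (38, Tai, 13, Nova, 16), (38, Tai, 13, Nova, 6), (38, Tai, 13, Nova, 8), (38, Wes, 15, Argo, 14), (38, Wes, 15, Argo, 16), (38, Wes, 15, Argo, 6), (38, Wes, 15, Argo, 8), (4, Fay, 6, Atlas, 15), (4, Fay, 6, Atlas, 18), (4, Fay, 6, Atlas, 24), (4, Gus, 23, Beta, 15), (4, Gus, 23, Beta, 18), (4, Gus, 23, Beta, 24)}
Filtering on qty >= pid leaves {(3, Ivy, 34, Echo, 16), (3, Ivy, 34, Echo, 17), (3, Ivy, 34, Echo, 22), (3, Ivy, 34, Echo, 5), (3, Mo, 14, Delta, 16), (3, Mo, 14, Delta, 17), (3, Mo, 14, Delta, 22), (3, Mo, 14, Delta, 5), (4, Fay, 6, Atlas, 15), (4, Fay, 6, Atlas, 18), (4, Fay, 6, Atlas, 24), (4, Gus, 23, Beta, 15), (4, Gus, 23, Beta, 18), (4, Gus, 23, Beta, 24)}.
Keep only column(s) cid (7 duplicate(s) eliminated): {15, 16, 17, 18, 22, 24, 5}
Filtering on cid > 5 leaves {15, 16, 17, 18, 22, 24}.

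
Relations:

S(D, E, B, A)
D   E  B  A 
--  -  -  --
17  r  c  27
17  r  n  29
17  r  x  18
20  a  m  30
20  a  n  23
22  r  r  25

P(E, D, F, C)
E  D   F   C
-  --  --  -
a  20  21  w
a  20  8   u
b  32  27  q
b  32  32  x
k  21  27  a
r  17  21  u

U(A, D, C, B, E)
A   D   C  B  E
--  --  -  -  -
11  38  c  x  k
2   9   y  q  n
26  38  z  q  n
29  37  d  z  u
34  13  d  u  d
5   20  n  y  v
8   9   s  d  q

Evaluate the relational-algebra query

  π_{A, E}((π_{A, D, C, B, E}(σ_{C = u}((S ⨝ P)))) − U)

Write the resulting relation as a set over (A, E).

Joining S and P on D, E yields {(17, r, c, 27, 21, u), (17, r, n, 29, 21, u), (17, r, x, 18, 21, u), (20, a, m, 30, 21, w), (20, a, m, 30, 8, u), (20, a, n, 23, 21, w), (20, a, n, 23, 8, u)}.
Selection C = u: {(17, r, c, 27, 21, u), (17, r, n, 29, 21, u), (17, r, x, 18, 21, u), (20, a, m, 30, 8, u), (20, a, n, 23, 8, u)}
Keep only column(s) A, D, C, B, E: {(18, 17, u, x, r), (23, 20, u, n, a), (27, 17, u, c, r), (29, 17, u, n, r), (30, 20, u, m, a)}
Set difference of the two operands is {(18, 17, u, x, r), (23, 20, u, n, a), (27, 17, u, c, r), (29, 17, u, n, r), (30, 20, u, m, a)}.
Keep only column(s) A, E: {(18, r), (23, a), (27, r), (29, r), (30, a)}

{(18, r), (23, a), (27, r), (29, r), (30, a)}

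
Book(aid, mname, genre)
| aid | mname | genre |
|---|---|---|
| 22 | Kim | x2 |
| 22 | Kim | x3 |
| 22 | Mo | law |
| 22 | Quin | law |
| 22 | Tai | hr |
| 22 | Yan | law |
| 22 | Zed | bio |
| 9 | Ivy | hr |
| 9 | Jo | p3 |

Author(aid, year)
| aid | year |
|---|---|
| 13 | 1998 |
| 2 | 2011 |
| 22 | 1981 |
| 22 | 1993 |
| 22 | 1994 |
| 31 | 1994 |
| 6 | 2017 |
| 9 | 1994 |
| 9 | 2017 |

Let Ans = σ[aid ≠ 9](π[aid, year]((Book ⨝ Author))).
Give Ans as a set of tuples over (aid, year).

{(22, 1981), (22, 1993), (22, 1994)}

Natural join on aid: {(22, Kim, x2, 1981), (22, Kim, x2, 1993), (22, Kim, x2, 1994), (22, Kim, x3, 1981), (22, Kim, x3, 1993), (22, Kim, x3, 1994), (22, Mo, law, 1981), (22, Mo, law, 1993), (22, Mo, law, 1994), (22, Quin, law, 1981), (22, Quin, law, 1993), (22, Quin, law, 1994), (22, Tai, hr, 1981), (22, Tai, hr, 1993), (22, Tai, hr, 1994), (22, Yan, law, 1981), (22, Yan, law, 1993), (22, Yan, law, 1994), (22, Zed, bio, 1981), (22, Zed, bio, 1993), (22, Zed, bio, 1994), (9, Ivy, hr, 1994), (9, Ivy, hr, 2017), (9, Jo, p3, 1994), (9, Jo, p3, 2017)}
Projecting to aid, year (20 duplicate(s) eliminated): {(22, 1981), (22, 1993), (22, 1994), (9, 1994), (9, 2017)}
Selection aid ≠ 9: {(22, 1981), (22, 1993), (22, 1994)}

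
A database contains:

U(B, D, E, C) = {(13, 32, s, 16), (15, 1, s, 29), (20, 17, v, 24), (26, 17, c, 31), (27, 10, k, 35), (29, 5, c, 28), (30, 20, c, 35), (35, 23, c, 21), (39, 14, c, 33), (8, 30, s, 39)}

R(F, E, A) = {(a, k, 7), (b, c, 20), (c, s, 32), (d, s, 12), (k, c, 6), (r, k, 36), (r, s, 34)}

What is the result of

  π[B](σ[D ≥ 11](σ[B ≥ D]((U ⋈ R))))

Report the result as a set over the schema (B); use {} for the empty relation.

U ⋈ R (natural join on E): {(13, 32, s, 16, c, 32), (13, 32, s, 16, d, 12), (13, 32, s, 16, r, 34), (15, 1, s, 29, c, 32), (15, 1, s, 29, d, 12), (15, 1, s, 29, r, 34), (26, 17, c, 31, b, 20), (26, 17, c, 31, k, 6), (27, 10, k, 35, a, 7), (27, 10, k, 35, r, 36), (29, 5, c, 28, b, 20), (29, 5, c, 28, k, 6), (30, 20, c, 35, b, 20), (30, 20, c, 35, k, 6), (35, 23, c, 21, b, 20), (35, 23, c, 21, k, 6), (39, 14, c, 33, b, 20), (39, 14, c, 33, k, 6), (8, 30, s, 39, c, 32), (8, 30, s, 39, d, 12), (8, 30, s, 39, r, 34)}
σ[B ≥ D]: keep tuples satisfying B ≥ D → {(15, 1, s, 29, c, 32), (15, 1, s, 29, d, 12), (15, 1, s, 29, r, 34), (26, 17, c, 31, b, 20), (26, 17, c, 31, k, 6), (27, 10, k, 35, a, 7), (27, 10, k, 35, r, 36), (29, 5, c, 28, b, 20), (29, 5, c, 28, k, 6), (30, 20, c, 35, b, 20), (30, 20, c, 35, k, 6), (35, 23, c, 21, b, 20), (35, 23, c, 21, k, 6), (39, 14, c, 33, b, 20), (39, 14, c, 33, k, 6)}
σ[D ≥ 11]: keep tuples satisfying D ≥ 11 → {(26, 17, c, 31, b, 20), (26, 17, c, 31, k, 6), (30, 20, c, 35, b, 20), (30, 20, c, 35, k, 6), (35, 23, c, 21, b, 20), (35, 23, c, 21, k, 6), (39, 14, c, 33, b, 20), (39, 14, c, 33, k, 6)}
π[B]: project onto (B) (4 duplicate(s) eliminated) → {26, 30, 35, 39}

{26, 30, 35, 39}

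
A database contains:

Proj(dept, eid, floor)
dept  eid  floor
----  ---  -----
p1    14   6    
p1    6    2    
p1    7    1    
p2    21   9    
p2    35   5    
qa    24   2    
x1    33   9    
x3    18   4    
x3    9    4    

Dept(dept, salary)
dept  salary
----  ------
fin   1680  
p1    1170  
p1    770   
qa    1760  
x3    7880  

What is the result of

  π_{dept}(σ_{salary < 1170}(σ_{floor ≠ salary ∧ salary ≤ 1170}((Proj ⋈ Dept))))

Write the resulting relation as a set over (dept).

{p1}

Natural join on dept: {(p1, 14, 6, 1170), (p1, 14, 6, 770), (p1, 6, 2, 1170), (p1, 6, 2, 770), (p1, 7, 1, 1170), (p1, 7, 1, 770), (qa, 24, 2, 1760), (x3, 18, 4, 7880), (x3, 9, 4, 7880)}
Apply σ_{floor ≠ salary ∧ salary ≤ 1170}; surviving tuples: {(p1, 14, 6, 1170), (p1, 14, 6, 770), (p1, 6, 2, 1170), (p1, 6, 2, 770), (p1, 7, 1, 1170), (p1, 7, 1, 770)}
Apply σ_{salary < 1170}; surviving tuples: {(p1, 14, 6, 770), (p1, 6, 2, 770), (p1, 7, 1, 770)}
π[dept]: project onto (dept) (2 duplicate(s) eliminated) → {p1}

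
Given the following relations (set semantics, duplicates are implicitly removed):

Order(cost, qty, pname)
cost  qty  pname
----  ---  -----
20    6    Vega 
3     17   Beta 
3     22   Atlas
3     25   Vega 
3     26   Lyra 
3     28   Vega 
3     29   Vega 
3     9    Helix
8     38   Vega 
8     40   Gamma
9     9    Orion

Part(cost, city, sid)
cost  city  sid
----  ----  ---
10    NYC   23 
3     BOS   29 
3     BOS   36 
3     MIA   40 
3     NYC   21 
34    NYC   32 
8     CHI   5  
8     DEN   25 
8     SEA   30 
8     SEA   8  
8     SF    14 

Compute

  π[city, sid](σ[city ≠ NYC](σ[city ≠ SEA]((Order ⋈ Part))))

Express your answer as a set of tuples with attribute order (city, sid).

{(BOS, 29), (BOS, 36), (CHI, 5), (DEN, 25), (MIA, 40), (SF, 14)}

Natural join on cost: {(3, 17, Beta, BOS, 29), (3, 17, Beta, BOS, 36), (3, 17, Beta, MIA, 40), (3, 17, Beta, NYC, 21), (3, 22, Atlas, BOS, 29), (3, 22, Atlas, BOS, 36), (3, 22, Atlas, MIA, 40), (3, 22, Atlas, NYC, 21), (3, 25, Vega, BOS, 29), (3, 25, Vega, BOS, 36), (3, 25, Vega, MIA, 40), (3, 25, Vega, NYC, 21), (3, 26, Lyra, BOS, 29), (3, 26, Lyra, BOS, 36), (3, 26, Lyra, MIA, 40), (3, 26, Lyra, NYC, 21), (3, 28, Vega, BOS, 29), (3, 28, Vega, BOS, 36), (3, 28, Vega, MIA, 40), (3, 28, Vega, NYC, 21), (3, 29, Vega, BOS, 29), (3, 29, Vega, BOS, 36), (3, 29, Vega, MIA, 40), (3, 29, Vega, NYC, 21), (3, 9, Helix, BOS, 29), (3, 9, Helix, BOS, 36), (3, 9, Helix, MIA, 40), (3, 9, Helix, NYC, 21), (8, 38, Vega, CHI, 5), (8, 38, Vega, DEN, 25), (8, 38, Vega, SEA, 30), (8, 38, Vega, SEA, 8), (8, 38, Vega, SF, 14), (8, 40, Gamma, CHI, 5), (8, 40, Gamma, DEN, 25), (8, 40, Gamma, SEA, 30), (8, 40, Gamma, SEA, 8), (8, 40, Gamma, SF, 14)}
Filtering on city ≠ SEA leaves {(3, 17, Beta, BOS, 29), (3, 17, Beta, BOS, 36), (3, 17, Beta, MIA, 40), (3, 17, Beta, NYC, 21), (3, 22, Atlas, BOS, 29), (3, 22, Atlas, BOS, 36), (3, 22, Atlas, MIA, 40), (3, 22, Atlas, NYC, 21), (3, 25, Vega, BOS, 29), (3, 25, Vega, BOS, 36), (3, 25, Vega, MIA, 40), (3, 25, Vega, NYC, 21), (3, 26, Lyra, BOS, 29), (3, 26, Lyra, BOS, 36), (3, 26, Lyra, MIA, 40), (3, 26, Lyra, NYC, 21), (3, 28, Vega, BOS, 29), (3, 28, Vega, BOS, 36), (3, 28, Vega, MIA, 40), (3, 28, Vega, NYC, 21), (3, 29, Vega, BOS, 29), (3, 29, Vega, BOS, 36), (3, 29, Vega, MIA, 40), (3, 29, Vega, NYC, 21), (3, 9, Helix, BOS, 29), (3, 9, Helix, BOS, 36), (3, 9, Helix, MIA, 40), (3, 9, Helix, NYC, 21), (8, 38, Vega, CHI, 5), (8, 38, Vega, DEN, 25), (8, 38, Vega, SF, 14), (8, 40, Gamma, CHI, 5), (8, 40, Gamma, DEN, 25), (8, 40, Gamma, SF, 14)}.
Filtering on city ≠ NYC leaves {(3, 17, Beta, BOS, 29), (3, 17, Beta, BOS, 36), (3, 17, Beta, MIA, 40), (3, 22, Atlas, BOS, 29), (3, 22, Atlas, BOS, 36), (3, 22, Atlas, MIA, 40), (3, 25, Vega, BOS, 29), (3, 25, Vega, BOS, 36), (3, 25, Vega, MIA, 40), (3, 26, Lyra, BOS, 29), (3, 26, Lyra, BOS, 36), (3, 26, Lyra, MIA, 40), (3, 28, Vega, BOS, 29), (3, 28, Vega, BOS, 36), (3, 28, Vega, MIA, 40), (3, 29, Vega, BOS, 29), (3, 29, Vega, BOS, 36), (3, 29, Vega, MIA, 40), (3, 9, Helix, BOS, 29), (3, 9, Helix, BOS, 36), (3, 9, Helix, MIA, 40), (8, 38, Vega, CHI, 5), (8, 38, Vega, DEN, 25), (8, 38, Vega, SF, 14), (8, 40, Gamma, CHI, 5), (8, 40, Gamma, DEN, 25), (8, 40, Gamma, SF, 14)}.
π[city, sid]: project onto (city, sid) (21 duplicate(s) eliminated) → {(BOS, 29), (BOS, 36), (CHI, 5), (DEN, 25), (MIA, 40), (SF, 14)}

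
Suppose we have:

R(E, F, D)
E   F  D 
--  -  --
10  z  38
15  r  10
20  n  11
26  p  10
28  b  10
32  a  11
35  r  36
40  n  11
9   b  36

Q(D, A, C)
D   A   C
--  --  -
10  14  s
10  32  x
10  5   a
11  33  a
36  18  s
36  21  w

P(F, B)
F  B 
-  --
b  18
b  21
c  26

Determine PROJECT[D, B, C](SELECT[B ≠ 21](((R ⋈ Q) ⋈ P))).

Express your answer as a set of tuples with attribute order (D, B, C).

{(10, 18, a), (10, 18, s), (10, 18, x), (36, 18, s), (36, 18, w)}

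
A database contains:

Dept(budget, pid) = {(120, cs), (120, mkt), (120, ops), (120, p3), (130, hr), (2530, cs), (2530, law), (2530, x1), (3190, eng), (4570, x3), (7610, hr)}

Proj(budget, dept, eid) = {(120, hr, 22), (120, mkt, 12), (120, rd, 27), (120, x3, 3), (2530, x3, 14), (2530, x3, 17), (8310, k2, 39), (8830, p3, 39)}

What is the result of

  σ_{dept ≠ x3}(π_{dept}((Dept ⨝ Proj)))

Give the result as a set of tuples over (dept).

Natural join on budget: {(120, cs, hr, 22), (120, cs, mkt, 12), (120, cs, rd, 27), (120, cs, x3, 3), (120, mkt, hr, 22), (120, mkt, mkt, 12), (120, mkt, rd, 27), (120, mkt, x3, 3), (120, ops, hr, 22), (120, ops, mkt, 12), (120, ops, rd, 27), (120, ops, x3, 3), (120, p3, hr, 22), (120, p3, mkt, 12), (120, p3, rd, 27), (120, p3, x3, 3), (2530, cs, x3, 14), (2530, cs, x3, 17), (2530, law, x3, 14), (2530, law, x3, 17), (2530, x1, x3, 14), (2530, x1, x3, 17)}
π_{dept} gives {hr, mkt, rd, x3} (18 duplicate(s) eliminated).
Apply σ_{dept ≠ x3}; surviving tuples: {hr, mkt, rd}

{hr, mkt, rd}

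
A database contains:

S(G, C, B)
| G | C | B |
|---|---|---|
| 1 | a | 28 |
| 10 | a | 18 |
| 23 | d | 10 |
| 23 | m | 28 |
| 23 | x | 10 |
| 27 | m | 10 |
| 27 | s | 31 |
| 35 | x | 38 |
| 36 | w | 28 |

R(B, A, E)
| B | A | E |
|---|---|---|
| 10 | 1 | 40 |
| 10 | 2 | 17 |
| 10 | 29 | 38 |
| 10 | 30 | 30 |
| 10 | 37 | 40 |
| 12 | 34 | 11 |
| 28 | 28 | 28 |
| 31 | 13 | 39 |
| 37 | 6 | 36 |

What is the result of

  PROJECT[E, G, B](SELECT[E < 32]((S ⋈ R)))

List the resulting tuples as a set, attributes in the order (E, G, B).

{(17, 23, 10), (17, 27, 10), (28, 1, 28), (28, 23, 28), (28, 36, 28), (30, 23, 10), (30, 27, 10)}

Joining S and R on B yields {(1, a, 28, 28, 28), (23, d, 10, 1, 40), (23, d, 10, 2, 17), (23, d, 10, 29, 38), (23, d, 10, 30, 30), (23, d, 10, 37, 40), (23, m, 28, 28, 28), (23, x, 10, 1, 40), (23, x, 10, 2, 17), (23, x, 10, 29, 38), (23, x, 10, 30, 30), (23, x, 10, 37, 40), (27, m, 10, 1, 40), (27, m, 10, 2, 17), (27, m, 10, 29, 38), (27, m, 10, 30, 30), (27, m, 10, 37, 40), (27, s, 31, 13, 39), (36, w, 28, 28, 28)}.
Selection E < 32: {(1, a, 28, 28, 28), (23, d, 10, 2, 17), (23, d, 10, 30, 30), (23, m, 28, 28, 28), (23, x, 10, 2, 17), (23, x, 10, 30, 30), (27, m, 10, 2, 17), (27, m, 10, 30, 30), (36, w, 28, 28, 28)}
π[E, G, B]: project onto (E, G, B) (2 duplicate(s) eliminated) → {(17, 23, 10), (17, 27, 10), (28, 1, 28), (28, 23, 28), (28, 36, 28), (30, 23, 10), (30, 27, 10)}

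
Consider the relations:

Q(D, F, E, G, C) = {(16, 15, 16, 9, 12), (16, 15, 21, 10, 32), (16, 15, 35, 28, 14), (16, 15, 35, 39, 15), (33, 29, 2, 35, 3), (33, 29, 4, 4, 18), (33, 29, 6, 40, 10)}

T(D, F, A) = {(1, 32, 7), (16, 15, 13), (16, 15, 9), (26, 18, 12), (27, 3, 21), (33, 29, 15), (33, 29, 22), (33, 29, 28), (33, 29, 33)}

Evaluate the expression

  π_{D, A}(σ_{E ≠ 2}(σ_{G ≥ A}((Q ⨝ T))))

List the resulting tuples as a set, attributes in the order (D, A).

{(16, 13), (16, 9), (33, 15), (33, 22), (33, 28), (33, 33)}

Natural join on D, F: {(16, 15, 16, 9, 12, 13), (16, 15, 16, 9, 12, 9), (16, 15, 21, 10, 32, 13), (16, 15, 21, 10, 32, 9), (16, 15, 35, 28, 14, 13), (16, 15, 35, 28, 14, 9), (16, 15, 35, 39, 15, 13), (16, 15, 35, 39, 15, 9), (33, 29, 2, 35, 3, 15), (33, 29, 2, 35, 3, 22), (33, 29, 2, 35, 3, 28), (33, 29, 2, 35, 3, 33), (33, 29, 4, 4, 18, 15), (33, 29, 4, 4, 18, 22), (33, 29, 4, 4, 18, 28), (33, 29, 4, 4, 18, 33), (33, 29, 6, 40, 10, 15), (33, 29, 6, 40, 10, 22), (33, 29, 6, 40, 10, 28), (33, 29, 6, 40, 10, 33)}
σ[G ≥ A]: keep tuples satisfying G ≥ A → {(16, 15, 16, 9, 12, 9), (16, 15, 21, 10, 32, 9), (16, 15, 35, 28, 14, 13), (16, 15, 35, 28, 14, 9), (16, 15, 35, 39, 15, 13), (16, 15, 35, 39, 15, 9), (33, 29, 2, 35, 3, 15), (33, 29, 2, 35, 3, 22), (33, 29, 2, 35, 3, 28), (33, 29, 2, 35, 3, 33), (33, 29, 6, 40, 10, 15), (33, 29, 6, 40, 10, 22), (33, 29, 6, 40, 10, 28), (33, 29, 6, 40, 10, 33)}
σ[E ≠ 2]: keep tuples satisfying E ≠ 2 → {(16, 15, 16, 9, 12, 9), (16, 15, 21, 10, 32, 9), (16, 15, 35, 28, 14, 13), (16, 15, 35, 28, 14, 9), (16, 15, 35, 39, 15, 13), (16, 15, 35, 39, 15, 9), (33, 29, 6, 40, 10, 15), (33, 29, 6, 40, 10, 22), (33, 29, 6, 40, 10, 28), (33, 29, 6, 40, 10, 33)}
π[D, A]: project onto (D, A) (4 duplicate(s) eliminated) → {(16, 13), (16, 9), (33, 15), (33, 22), (33, 28), (33, 33)}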